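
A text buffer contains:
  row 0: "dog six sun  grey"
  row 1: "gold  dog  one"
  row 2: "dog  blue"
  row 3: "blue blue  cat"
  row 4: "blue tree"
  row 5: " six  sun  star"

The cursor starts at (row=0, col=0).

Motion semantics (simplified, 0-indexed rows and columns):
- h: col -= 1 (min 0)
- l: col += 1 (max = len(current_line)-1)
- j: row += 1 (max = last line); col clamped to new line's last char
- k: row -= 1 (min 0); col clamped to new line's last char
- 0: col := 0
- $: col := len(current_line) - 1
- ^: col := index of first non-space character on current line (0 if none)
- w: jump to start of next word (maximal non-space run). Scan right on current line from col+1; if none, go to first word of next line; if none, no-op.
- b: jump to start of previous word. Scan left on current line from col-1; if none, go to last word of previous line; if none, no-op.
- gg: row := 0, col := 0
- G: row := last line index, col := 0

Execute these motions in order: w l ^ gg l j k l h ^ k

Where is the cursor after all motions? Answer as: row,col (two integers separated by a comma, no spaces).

Answer: 0,0

Derivation:
After 1 (w): row=0 col=4 char='s'
After 2 (l): row=0 col=5 char='i'
After 3 (^): row=0 col=0 char='d'
After 4 (gg): row=0 col=0 char='d'
After 5 (l): row=0 col=1 char='o'
After 6 (j): row=1 col=1 char='o'
After 7 (k): row=0 col=1 char='o'
After 8 (l): row=0 col=2 char='g'
After 9 (h): row=0 col=1 char='o'
After 10 (^): row=0 col=0 char='d'
After 11 (k): row=0 col=0 char='d'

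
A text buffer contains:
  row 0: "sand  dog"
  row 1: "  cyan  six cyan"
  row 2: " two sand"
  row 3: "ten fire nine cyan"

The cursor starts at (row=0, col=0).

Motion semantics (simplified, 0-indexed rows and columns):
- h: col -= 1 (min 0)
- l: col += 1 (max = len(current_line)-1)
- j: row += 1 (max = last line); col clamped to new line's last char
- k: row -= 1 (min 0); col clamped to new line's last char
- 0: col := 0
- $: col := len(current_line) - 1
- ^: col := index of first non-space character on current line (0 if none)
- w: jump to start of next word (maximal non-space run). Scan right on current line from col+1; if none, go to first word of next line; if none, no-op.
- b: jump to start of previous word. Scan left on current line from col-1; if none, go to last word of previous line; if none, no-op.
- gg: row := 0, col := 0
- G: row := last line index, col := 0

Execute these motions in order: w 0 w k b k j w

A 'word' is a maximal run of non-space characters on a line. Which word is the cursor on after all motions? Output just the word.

Answer: cyan

Derivation:
After 1 (w): row=0 col=6 char='d'
After 2 (0): row=0 col=0 char='s'
After 3 (w): row=0 col=6 char='d'
After 4 (k): row=0 col=6 char='d'
After 5 (b): row=0 col=0 char='s'
After 6 (k): row=0 col=0 char='s'
After 7 (j): row=1 col=0 char='_'
After 8 (w): row=1 col=2 char='c'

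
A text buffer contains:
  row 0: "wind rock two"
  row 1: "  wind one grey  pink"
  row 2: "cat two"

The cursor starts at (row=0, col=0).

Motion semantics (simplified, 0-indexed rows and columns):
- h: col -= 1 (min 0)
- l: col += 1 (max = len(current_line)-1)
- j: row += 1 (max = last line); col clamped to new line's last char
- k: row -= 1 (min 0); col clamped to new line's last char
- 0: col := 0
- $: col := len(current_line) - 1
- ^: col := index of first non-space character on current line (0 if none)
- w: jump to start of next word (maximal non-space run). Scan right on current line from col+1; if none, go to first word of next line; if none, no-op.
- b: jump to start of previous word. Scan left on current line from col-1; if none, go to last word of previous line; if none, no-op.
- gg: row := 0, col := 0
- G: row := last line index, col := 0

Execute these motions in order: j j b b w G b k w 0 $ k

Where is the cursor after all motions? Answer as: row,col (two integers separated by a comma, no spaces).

Answer: 0,12

Derivation:
After 1 (j): row=1 col=0 char='_'
After 2 (j): row=2 col=0 char='c'
After 3 (b): row=1 col=17 char='p'
After 4 (b): row=1 col=11 char='g'
After 5 (w): row=1 col=17 char='p'
After 6 (G): row=2 col=0 char='c'
After 7 (b): row=1 col=17 char='p'
After 8 (k): row=0 col=12 char='o'
After 9 (w): row=1 col=2 char='w'
After 10 (0): row=1 col=0 char='_'
After 11 ($): row=1 col=20 char='k'
After 12 (k): row=0 col=12 char='o'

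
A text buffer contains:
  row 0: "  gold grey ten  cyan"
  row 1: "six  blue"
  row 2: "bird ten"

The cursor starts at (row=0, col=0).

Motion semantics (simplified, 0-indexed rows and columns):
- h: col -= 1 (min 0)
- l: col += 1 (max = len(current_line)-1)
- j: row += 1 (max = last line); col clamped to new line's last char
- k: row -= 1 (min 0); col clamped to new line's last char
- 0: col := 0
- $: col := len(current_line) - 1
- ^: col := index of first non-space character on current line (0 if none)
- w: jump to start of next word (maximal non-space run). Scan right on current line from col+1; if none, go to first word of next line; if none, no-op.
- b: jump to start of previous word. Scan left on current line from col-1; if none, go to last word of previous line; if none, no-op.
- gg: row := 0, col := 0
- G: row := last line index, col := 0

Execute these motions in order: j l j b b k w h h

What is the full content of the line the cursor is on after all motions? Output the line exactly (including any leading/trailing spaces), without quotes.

After 1 (j): row=1 col=0 char='s'
After 2 (l): row=1 col=1 char='i'
After 3 (j): row=2 col=1 char='i'
After 4 (b): row=2 col=0 char='b'
After 5 (b): row=1 col=5 char='b'
After 6 (k): row=0 col=5 char='d'
After 7 (w): row=0 col=7 char='g'
After 8 (h): row=0 col=6 char='_'
After 9 (h): row=0 col=5 char='d'

Answer:   gold grey ten  cyan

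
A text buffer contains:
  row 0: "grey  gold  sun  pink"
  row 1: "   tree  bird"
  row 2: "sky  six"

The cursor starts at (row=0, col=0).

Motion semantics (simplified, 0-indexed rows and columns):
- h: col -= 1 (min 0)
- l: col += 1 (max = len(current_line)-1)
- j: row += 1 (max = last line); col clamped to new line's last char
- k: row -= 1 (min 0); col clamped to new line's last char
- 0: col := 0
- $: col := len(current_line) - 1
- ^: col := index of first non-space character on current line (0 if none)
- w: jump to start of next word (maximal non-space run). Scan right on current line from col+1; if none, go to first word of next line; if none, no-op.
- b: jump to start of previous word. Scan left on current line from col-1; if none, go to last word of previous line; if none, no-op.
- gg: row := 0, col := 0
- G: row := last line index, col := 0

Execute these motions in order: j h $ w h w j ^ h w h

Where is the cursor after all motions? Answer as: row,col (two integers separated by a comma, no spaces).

Answer: 2,4

Derivation:
After 1 (j): row=1 col=0 char='_'
After 2 (h): row=1 col=0 char='_'
After 3 ($): row=1 col=12 char='d'
After 4 (w): row=2 col=0 char='s'
After 5 (h): row=2 col=0 char='s'
After 6 (w): row=2 col=5 char='s'
After 7 (j): row=2 col=5 char='s'
After 8 (^): row=2 col=0 char='s'
After 9 (h): row=2 col=0 char='s'
After 10 (w): row=2 col=5 char='s'
After 11 (h): row=2 col=4 char='_'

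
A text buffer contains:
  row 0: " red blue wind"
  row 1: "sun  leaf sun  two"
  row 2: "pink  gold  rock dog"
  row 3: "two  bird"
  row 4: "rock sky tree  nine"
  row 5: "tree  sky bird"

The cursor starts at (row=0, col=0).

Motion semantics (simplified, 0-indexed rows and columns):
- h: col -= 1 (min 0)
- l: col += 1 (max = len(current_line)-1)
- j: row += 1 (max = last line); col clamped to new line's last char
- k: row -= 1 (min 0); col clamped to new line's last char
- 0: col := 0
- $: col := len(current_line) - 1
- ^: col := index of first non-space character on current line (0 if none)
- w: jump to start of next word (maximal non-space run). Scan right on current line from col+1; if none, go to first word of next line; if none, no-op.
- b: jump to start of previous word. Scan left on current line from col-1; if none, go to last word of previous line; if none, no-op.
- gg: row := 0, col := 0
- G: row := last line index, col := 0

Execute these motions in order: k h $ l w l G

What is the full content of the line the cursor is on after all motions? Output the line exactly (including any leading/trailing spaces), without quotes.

Answer: tree  sky bird

Derivation:
After 1 (k): row=0 col=0 char='_'
After 2 (h): row=0 col=0 char='_'
After 3 ($): row=0 col=13 char='d'
After 4 (l): row=0 col=13 char='d'
After 5 (w): row=1 col=0 char='s'
After 6 (l): row=1 col=1 char='u'
After 7 (G): row=5 col=0 char='t'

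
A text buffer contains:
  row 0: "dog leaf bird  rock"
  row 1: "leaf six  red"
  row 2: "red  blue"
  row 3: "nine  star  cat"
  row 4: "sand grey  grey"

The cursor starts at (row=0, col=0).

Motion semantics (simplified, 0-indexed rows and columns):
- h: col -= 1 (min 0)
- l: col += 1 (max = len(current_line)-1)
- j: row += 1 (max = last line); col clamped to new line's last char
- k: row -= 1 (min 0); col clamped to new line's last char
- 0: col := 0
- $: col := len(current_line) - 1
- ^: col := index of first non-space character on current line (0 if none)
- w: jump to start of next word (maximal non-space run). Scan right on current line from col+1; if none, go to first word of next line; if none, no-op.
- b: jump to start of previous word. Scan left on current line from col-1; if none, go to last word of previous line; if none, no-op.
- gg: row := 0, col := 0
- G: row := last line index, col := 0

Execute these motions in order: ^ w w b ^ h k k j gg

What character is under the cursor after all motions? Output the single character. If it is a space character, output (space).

After 1 (^): row=0 col=0 char='d'
After 2 (w): row=0 col=4 char='l'
After 3 (w): row=0 col=9 char='b'
After 4 (b): row=0 col=4 char='l'
After 5 (^): row=0 col=0 char='d'
After 6 (h): row=0 col=0 char='d'
After 7 (k): row=0 col=0 char='d'
After 8 (k): row=0 col=0 char='d'
After 9 (j): row=1 col=0 char='l'
After 10 (gg): row=0 col=0 char='d'

Answer: d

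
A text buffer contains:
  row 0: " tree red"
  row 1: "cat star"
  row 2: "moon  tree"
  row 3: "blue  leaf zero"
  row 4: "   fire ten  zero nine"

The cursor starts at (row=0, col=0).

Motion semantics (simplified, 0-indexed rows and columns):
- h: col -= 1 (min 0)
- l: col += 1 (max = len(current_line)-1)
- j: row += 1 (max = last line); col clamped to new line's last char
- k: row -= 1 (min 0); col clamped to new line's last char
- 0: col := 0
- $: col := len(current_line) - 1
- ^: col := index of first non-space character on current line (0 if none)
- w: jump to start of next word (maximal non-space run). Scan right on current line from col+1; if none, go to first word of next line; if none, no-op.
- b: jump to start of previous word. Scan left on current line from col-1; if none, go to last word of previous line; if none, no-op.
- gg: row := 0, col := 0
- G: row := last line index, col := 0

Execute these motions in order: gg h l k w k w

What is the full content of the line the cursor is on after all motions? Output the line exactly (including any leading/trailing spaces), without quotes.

After 1 (gg): row=0 col=0 char='_'
After 2 (h): row=0 col=0 char='_'
After 3 (l): row=0 col=1 char='t'
After 4 (k): row=0 col=1 char='t'
After 5 (w): row=0 col=6 char='r'
After 6 (k): row=0 col=6 char='r'
After 7 (w): row=1 col=0 char='c'

Answer: cat star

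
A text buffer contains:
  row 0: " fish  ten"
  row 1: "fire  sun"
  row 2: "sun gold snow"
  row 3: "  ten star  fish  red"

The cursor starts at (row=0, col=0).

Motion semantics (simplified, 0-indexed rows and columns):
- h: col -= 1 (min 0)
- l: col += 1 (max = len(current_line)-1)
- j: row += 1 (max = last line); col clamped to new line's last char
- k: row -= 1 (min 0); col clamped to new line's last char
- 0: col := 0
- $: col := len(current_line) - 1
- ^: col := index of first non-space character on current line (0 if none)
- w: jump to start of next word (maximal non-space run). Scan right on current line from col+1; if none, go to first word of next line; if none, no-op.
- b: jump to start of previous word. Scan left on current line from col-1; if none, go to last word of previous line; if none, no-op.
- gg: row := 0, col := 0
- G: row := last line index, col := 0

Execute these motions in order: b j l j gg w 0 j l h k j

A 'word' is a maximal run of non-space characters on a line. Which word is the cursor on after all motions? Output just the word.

After 1 (b): row=0 col=0 char='_'
After 2 (j): row=1 col=0 char='f'
After 3 (l): row=1 col=1 char='i'
After 4 (j): row=2 col=1 char='u'
After 5 (gg): row=0 col=0 char='_'
After 6 (w): row=0 col=1 char='f'
After 7 (0): row=0 col=0 char='_'
After 8 (j): row=1 col=0 char='f'
After 9 (l): row=1 col=1 char='i'
After 10 (h): row=1 col=0 char='f'
After 11 (k): row=0 col=0 char='_'
After 12 (j): row=1 col=0 char='f'

Answer: fire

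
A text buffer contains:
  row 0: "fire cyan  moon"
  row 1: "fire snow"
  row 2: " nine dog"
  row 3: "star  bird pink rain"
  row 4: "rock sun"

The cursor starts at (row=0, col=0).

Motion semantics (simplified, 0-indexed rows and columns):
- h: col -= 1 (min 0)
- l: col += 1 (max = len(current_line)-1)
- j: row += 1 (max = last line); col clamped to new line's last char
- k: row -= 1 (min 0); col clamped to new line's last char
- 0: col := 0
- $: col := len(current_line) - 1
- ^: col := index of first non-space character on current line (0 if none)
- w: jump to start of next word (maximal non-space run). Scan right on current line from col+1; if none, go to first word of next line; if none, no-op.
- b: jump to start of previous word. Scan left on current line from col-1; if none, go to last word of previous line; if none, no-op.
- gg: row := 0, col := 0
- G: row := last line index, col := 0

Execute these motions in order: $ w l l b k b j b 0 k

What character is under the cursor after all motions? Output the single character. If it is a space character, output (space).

Answer: f

Derivation:
After 1 ($): row=0 col=14 char='n'
After 2 (w): row=1 col=0 char='f'
After 3 (l): row=1 col=1 char='i'
After 4 (l): row=1 col=2 char='r'
After 5 (b): row=1 col=0 char='f'
After 6 (k): row=0 col=0 char='f'
After 7 (b): row=0 col=0 char='f'
After 8 (j): row=1 col=0 char='f'
After 9 (b): row=0 col=11 char='m'
After 10 (0): row=0 col=0 char='f'
After 11 (k): row=0 col=0 char='f'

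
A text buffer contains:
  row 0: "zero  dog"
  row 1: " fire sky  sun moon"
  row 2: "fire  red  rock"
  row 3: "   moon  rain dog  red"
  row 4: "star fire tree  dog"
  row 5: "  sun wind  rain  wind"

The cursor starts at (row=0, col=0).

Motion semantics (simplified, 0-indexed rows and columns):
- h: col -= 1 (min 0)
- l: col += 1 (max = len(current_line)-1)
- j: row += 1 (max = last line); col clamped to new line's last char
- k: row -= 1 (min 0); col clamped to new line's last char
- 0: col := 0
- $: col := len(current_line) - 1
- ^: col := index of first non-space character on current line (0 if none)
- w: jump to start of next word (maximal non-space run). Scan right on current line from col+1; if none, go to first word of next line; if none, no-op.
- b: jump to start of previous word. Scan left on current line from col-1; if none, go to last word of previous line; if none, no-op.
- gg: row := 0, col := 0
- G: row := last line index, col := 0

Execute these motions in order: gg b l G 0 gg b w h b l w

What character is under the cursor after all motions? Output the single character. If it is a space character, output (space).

After 1 (gg): row=0 col=0 char='z'
After 2 (b): row=0 col=0 char='z'
After 3 (l): row=0 col=1 char='e'
After 4 (G): row=5 col=0 char='_'
After 5 (0): row=5 col=0 char='_'
After 6 (gg): row=0 col=0 char='z'
After 7 (b): row=0 col=0 char='z'
After 8 (w): row=0 col=6 char='d'
After 9 (h): row=0 col=5 char='_'
After 10 (b): row=0 col=0 char='z'
After 11 (l): row=0 col=1 char='e'
After 12 (w): row=0 col=6 char='d'

Answer: d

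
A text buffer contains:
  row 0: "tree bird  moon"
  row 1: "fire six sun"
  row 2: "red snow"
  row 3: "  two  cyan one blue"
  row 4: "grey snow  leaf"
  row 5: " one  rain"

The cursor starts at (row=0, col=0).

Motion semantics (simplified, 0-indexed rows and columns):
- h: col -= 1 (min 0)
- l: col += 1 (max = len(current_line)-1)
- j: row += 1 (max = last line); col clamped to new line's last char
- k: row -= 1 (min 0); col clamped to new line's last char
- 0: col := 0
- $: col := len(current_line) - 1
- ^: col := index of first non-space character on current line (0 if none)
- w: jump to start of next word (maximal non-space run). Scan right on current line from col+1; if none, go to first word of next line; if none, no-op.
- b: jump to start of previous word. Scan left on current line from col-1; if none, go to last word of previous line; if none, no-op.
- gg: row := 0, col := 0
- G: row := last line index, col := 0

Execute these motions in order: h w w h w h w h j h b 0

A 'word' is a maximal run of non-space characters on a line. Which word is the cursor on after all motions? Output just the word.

After 1 (h): row=0 col=0 char='t'
After 2 (w): row=0 col=5 char='b'
After 3 (w): row=0 col=11 char='m'
After 4 (h): row=0 col=10 char='_'
After 5 (w): row=0 col=11 char='m'
After 6 (h): row=0 col=10 char='_'
After 7 (w): row=0 col=11 char='m'
After 8 (h): row=0 col=10 char='_'
After 9 (j): row=1 col=10 char='u'
After 10 (h): row=1 col=9 char='s'
After 11 (b): row=1 col=5 char='s'
After 12 (0): row=1 col=0 char='f'

Answer: fire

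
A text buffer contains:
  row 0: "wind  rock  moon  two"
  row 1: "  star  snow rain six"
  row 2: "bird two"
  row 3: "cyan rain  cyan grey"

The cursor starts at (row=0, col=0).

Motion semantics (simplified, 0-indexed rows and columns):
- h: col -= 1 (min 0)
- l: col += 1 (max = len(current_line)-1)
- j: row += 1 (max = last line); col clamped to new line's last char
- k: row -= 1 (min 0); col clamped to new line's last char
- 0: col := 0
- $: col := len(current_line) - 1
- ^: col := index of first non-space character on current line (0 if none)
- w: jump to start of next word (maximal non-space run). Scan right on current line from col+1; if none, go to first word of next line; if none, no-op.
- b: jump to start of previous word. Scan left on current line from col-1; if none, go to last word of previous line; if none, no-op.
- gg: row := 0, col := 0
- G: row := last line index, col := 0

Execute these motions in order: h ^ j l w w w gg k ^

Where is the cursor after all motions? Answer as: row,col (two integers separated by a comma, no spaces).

After 1 (h): row=0 col=0 char='w'
After 2 (^): row=0 col=0 char='w'
After 3 (j): row=1 col=0 char='_'
After 4 (l): row=1 col=1 char='_'
After 5 (w): row=1 col=2 char='s'
After 6 (w): row=1 col=8 char='s'
After 7 (w): row=1 col=13 char='r'
After 8 (gg): row=0 col=0 char='w'
After 9 (k): row=0 col=0 char='w'
After 10 (^): row=0 col=0 char='w'

Answer: 0,0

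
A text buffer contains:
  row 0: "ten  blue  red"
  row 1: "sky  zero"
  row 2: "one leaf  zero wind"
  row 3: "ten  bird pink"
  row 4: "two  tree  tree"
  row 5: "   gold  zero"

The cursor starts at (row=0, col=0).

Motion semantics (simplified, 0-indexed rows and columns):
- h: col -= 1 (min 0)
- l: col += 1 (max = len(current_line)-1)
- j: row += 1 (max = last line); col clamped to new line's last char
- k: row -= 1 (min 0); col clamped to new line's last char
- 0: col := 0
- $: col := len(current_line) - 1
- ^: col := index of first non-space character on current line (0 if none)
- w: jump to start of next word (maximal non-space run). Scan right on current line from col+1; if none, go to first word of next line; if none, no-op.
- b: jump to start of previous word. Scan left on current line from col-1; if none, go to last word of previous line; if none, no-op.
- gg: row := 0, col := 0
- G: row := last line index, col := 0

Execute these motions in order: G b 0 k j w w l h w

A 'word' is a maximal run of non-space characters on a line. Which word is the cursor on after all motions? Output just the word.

Answer: gold

Derivation:
After 1 (G): row=5 col=0 char='_'
After 2 (b): row=4 col=11 char='t'
After 3 (0): row=4 col=0 char='t'
After 4 (k): row=3 col=0 char='t'
After 5 (j): row=4 col=0 char='t'
After 6 (w): row=4 col=5 char='t'
After 7 (w): row=4 col=11 char='t'
After 8 (l): row=4 col=12 char='r'
After 9 (h): row=4 col=11 char='t'
After 10 (w): row=5 col=3 char='g'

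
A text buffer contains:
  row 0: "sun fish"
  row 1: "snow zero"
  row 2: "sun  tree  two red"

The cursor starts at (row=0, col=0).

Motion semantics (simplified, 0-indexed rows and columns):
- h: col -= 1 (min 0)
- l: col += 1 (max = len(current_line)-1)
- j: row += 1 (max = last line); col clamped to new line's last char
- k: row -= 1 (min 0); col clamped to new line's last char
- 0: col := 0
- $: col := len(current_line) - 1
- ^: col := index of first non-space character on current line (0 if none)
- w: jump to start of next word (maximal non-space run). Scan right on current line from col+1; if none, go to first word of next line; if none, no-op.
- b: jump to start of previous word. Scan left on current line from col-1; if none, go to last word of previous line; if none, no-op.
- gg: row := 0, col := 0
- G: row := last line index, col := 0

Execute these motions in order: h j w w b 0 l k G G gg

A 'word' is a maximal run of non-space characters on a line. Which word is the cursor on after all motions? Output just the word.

After 1 (h): row=0 col=0 char='s'
After 2 (j): row=1 col=0 char='s'
After 3 (w): row=1 col=5 char='z'
After 4 (w): row=2 col=0 char='s'
After 5 (b): row=1 col=5 char='z'
After 6 (0): row=1 col=0 char='s'
After 7 (l): row=1 col=1 char='n'
After 8 (k): row=0 col=1 char='u'
After 9 (G): row=2 col=0 char='s'
After 10 (G): row=2 col=0 char='s'
After 11 (gg): row=0 col=0 char='s'

Answer: sun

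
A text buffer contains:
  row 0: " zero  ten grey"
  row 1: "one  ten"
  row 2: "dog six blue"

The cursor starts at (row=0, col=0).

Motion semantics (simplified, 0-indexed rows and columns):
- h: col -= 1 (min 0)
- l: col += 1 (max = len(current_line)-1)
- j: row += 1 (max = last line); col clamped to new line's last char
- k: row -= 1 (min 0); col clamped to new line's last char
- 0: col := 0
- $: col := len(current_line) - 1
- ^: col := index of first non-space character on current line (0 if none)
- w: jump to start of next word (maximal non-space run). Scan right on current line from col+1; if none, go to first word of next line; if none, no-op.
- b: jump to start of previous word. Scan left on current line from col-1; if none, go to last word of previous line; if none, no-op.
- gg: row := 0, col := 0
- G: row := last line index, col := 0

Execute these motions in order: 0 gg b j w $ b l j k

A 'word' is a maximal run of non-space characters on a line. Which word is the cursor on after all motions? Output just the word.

Answer: ten

Derivation:
After 1 (0): row=0 col=0 char='_'
After 2 (gg): row=0 col=0 char='_'
After 3 (b): row=0 col=0 char='_'
After 4 (j): row=1 col=0 char='o'
After 5 (w): row=1 col=5 char='t'
After 6 ($): row=1 col=7 char='n'
After 7 (b): row=1 col=5 char='t'
After 8 (l): row=1 col=6 char='e'
After 9 (j): row=2 col=6 char='x'
After 10 (k): row=1 col=6 char='e'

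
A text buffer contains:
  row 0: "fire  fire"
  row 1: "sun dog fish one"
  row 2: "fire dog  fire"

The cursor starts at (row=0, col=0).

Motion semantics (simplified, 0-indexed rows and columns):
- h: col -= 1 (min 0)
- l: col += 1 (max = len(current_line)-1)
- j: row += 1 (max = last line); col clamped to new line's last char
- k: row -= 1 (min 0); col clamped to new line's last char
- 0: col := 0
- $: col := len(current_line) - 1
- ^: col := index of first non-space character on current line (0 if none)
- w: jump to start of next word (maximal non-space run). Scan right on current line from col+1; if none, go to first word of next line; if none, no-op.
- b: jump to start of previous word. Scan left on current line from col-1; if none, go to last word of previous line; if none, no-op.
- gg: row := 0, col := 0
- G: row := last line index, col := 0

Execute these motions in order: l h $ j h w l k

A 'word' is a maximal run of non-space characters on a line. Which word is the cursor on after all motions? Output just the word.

After 1 (l): row=0 col=1 char='i'
After 2 (h): row=0 col=0 char='f'
After 3 ($): row=0 col=9 char='e'
After 4 (j): row=1 col=9 char='i'
After 5 (h): row=1 col=8 char='f'
After 6 (w): row=1 col=13 char='o'
After 7 (l): row=1 col=14 char='n'
After 8 (k): row=0 col=9 char='e'

Answer: fire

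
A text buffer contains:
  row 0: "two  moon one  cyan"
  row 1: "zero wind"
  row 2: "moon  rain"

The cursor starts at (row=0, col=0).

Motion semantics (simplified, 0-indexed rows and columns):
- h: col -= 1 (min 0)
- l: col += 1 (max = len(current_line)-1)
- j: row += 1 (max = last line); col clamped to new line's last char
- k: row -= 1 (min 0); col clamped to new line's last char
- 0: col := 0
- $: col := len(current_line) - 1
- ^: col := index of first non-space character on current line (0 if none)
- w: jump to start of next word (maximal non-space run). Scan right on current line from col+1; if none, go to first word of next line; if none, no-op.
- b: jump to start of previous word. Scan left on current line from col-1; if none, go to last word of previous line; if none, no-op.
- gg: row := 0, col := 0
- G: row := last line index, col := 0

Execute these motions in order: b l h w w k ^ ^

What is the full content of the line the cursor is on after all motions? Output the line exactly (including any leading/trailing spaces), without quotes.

After 1 (b): row=0 col=0 char='t'
After 2 (l): row=0 col=1 char='w'
After 3 (h): row=0 col=0 char='t'
After 4 (w): row=0 col=5 char='m'
After 5 (w): row=0 col=10 char='o'
After 6 (k): row=0 col=10 char='o'
After 7 (^): row=0 col=0 char='t'
After 8 (^): row=0 col=0 char='t'

Answer: two  moon one  cyan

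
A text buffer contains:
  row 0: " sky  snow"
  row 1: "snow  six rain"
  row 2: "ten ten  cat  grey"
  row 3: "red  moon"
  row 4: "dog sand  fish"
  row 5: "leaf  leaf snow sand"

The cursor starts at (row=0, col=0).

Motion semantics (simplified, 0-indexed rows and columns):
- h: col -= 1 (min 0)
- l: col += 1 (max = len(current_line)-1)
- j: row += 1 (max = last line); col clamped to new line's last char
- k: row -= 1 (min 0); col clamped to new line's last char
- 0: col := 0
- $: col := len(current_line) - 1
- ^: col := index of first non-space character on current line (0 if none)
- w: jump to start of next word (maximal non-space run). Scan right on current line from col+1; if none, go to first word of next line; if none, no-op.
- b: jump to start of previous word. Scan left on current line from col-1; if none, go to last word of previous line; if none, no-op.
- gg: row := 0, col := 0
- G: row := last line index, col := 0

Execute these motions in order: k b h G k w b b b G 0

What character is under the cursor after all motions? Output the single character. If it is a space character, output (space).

After 1 (k): row=0 col=0 char='_'
After 2 (b): row=0 col=0 char='_'
After 3 (h): row=0 col=0 char='_'
After 4 (G): row=5 col=0 char='l'
After 5 (k): row=4 col=0 char='d'
After 6 (w): row=4 col=4 char='s'
After 7 (b): row=4 col=0 char='d'
After 8 (b): row=3 col=5 char='m'
After 9 (b): row=3 col=0 char='r'
After 10 (G): row=5 col=0 char='l'
After 11 (0): row=5 col=0 char='l'

Answer: l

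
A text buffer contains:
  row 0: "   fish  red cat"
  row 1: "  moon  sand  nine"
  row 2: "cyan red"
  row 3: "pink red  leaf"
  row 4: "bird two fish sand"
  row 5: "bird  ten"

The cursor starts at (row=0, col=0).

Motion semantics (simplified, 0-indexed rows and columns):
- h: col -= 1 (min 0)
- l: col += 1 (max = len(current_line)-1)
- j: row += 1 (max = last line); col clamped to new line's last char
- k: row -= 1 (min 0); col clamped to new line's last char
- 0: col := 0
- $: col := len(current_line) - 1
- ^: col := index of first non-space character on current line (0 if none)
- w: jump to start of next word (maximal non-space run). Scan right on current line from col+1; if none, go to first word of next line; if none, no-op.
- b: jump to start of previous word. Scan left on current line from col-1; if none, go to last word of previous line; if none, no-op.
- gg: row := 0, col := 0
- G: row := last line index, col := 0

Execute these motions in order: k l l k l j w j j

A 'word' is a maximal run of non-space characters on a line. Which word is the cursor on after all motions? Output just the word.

After 1 (k): row=0 col=0 char='_'
After 2 (l): row=0 col=1 char='_'
After 3 (l): row=0 col=2 char='_'
After 4 (k): row=0 col=2 char='_'
After 5 (l): row=0 col=3 char='f'
After 6 (j): row=1 col=3 char='o'
After 7 (w): row=1 col=8 char='s'
After 8 (j): row=2 col=7 char='d'
After 9 (j): row=3 col=7 char='d'

Answer: red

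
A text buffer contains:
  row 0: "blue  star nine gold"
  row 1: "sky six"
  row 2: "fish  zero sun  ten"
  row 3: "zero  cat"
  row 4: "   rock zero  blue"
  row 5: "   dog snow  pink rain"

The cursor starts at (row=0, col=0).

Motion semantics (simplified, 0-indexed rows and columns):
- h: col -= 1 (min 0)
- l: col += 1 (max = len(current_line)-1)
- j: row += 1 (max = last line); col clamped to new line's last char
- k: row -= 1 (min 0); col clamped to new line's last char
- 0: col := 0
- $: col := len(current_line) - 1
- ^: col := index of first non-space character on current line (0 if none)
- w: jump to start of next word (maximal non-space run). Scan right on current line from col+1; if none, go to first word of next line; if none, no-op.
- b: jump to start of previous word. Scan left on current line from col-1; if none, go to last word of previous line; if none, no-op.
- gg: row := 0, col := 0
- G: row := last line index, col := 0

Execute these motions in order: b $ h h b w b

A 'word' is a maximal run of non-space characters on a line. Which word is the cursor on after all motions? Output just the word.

Answer: gold

Derivation:
After 1 (b): row=0 col=0 char='b'
After 2 ($): row=0 col=19 char='d'
After 3 (h): row=0 col=18 char='l'
After 4 (h): row=0 col=17 char='o'
After 5 (b): row=0 col=16 char='g'
After 6 (w): row=1 col=0 char='s'
After 7 (b): row=0 col=16 char='g'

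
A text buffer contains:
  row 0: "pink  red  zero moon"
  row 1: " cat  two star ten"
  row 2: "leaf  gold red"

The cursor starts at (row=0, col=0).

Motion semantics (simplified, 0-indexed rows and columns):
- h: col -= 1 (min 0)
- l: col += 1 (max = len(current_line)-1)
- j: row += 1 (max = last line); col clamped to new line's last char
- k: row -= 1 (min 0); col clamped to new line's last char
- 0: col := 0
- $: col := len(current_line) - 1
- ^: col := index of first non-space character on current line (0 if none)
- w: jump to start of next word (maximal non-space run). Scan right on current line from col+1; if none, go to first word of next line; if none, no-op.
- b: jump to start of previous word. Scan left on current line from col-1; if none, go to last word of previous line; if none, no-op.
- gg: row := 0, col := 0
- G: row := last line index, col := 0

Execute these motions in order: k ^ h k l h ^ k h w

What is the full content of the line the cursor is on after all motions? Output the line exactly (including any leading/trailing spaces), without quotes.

After 1 (k): row=0 col=0 char='p'
After 2 (^): row=0 col=0 char='p'
After 3 (h): row=0 col=0 char='p'
After 4 (k): row=0 col=0 char='p'
After 5 (l): row=0 col=1 char='i'
After 6 (h): row=0 col=0 char='p'
After 7 (^): row=0 col=0 char='p'
After 8 (k): row=0 col=0 char='p'
After 9 (h): row=0 col=0 char='p'
After 10 (w): row=0 col=6 char='r'

Answer: pink  red  zero moon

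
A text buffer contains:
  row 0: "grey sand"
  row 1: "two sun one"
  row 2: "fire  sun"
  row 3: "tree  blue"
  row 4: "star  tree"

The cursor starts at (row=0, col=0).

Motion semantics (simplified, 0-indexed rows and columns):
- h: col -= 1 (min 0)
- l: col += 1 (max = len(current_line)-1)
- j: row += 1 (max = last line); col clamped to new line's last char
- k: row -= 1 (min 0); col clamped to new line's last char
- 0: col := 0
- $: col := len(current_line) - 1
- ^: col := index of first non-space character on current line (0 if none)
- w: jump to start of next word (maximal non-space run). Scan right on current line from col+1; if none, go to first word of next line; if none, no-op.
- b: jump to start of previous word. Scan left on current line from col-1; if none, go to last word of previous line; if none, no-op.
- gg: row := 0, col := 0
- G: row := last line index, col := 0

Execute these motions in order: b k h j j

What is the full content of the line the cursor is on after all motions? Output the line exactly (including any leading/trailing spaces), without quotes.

Answer: fire  sun

Derivation:
After 1 (b): row=0 col=0 char='g'
After 2 (k): row=0 col=0 char='g'
After 3 (h): row=0 col=0 char='g'
After 4 (j): row=1 col=0 char='t'
After 5 (j): row=2 col=0 char='f'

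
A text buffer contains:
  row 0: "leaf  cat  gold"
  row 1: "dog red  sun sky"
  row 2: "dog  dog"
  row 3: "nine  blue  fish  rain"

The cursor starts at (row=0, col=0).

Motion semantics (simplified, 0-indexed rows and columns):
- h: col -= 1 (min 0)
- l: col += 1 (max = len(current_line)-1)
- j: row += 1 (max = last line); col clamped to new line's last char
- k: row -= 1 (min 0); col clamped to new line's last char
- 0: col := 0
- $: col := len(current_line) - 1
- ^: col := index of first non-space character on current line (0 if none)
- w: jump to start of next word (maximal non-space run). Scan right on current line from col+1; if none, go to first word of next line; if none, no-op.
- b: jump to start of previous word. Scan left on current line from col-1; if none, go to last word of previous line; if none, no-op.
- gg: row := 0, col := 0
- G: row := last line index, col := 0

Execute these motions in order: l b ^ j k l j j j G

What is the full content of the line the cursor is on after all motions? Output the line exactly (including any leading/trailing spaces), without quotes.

Answer: nine  blue  fish  rain

Derivation:
After 1 (l): row=0 col=1 char='e'
After 2 (b): row=0 col=0 char='l'
After 3 (^): row=0 col=0 char='l'
After 4 (j): row=1 col=0 char='d'
After 5 (k): row=0 col=0 char='l'
After 6 (l): row=0 col=1 char='e'
After 7 (j): row=1 col=1 char='o'
After 8 (j): row=2 col=1 char='o'
After 9 (j): row=3 col=1 char='i'
After 10 (G): row=3 col=0 char='n'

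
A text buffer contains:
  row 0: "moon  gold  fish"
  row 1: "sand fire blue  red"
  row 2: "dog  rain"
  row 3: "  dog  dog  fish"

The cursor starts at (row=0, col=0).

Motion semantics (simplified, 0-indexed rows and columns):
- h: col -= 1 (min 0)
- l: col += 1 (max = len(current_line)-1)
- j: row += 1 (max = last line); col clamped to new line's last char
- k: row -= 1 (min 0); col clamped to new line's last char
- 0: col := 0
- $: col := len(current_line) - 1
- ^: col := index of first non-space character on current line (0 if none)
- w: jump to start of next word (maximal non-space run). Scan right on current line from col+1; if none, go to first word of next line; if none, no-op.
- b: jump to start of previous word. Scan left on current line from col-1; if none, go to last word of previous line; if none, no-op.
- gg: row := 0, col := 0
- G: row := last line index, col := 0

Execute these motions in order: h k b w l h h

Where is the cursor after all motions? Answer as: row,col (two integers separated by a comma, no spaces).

Answer: 0,5

Derivation:
After 1 (h): row=0 col=0 char='m'
After 2 (k): row=0 col=0 char='m'
After 3 (b): row=0 col=0 char='m'
After 4 (w): row=0 col=6 char='g'
After 5 (l): row=0 col=7 char='o'
After 6 (h): row=0 col=6 char='g'
After 7 (h): row=0 col=5 char='_'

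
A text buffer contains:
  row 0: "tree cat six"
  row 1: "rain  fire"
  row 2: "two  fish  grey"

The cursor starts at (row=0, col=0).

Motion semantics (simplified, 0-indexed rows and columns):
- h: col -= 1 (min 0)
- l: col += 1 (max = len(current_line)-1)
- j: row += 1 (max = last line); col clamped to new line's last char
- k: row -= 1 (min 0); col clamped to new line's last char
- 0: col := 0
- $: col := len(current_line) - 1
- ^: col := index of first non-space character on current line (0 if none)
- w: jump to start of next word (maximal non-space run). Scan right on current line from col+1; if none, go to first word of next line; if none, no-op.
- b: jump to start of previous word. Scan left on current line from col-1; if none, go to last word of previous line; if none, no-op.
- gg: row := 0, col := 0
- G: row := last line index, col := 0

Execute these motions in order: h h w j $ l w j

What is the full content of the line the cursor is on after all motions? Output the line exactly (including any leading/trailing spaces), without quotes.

Answer: two  fish  grey

Derivation:
After 1 (h): row=0 col=0 char='t'
After 2 (h): row=0 col=0 char='t'
After 3 (w): row=0 col=5 char='c'
After 4 (j): row=1 col=5 char='_'
After 5 ($): row=1 col=9 char='e'
After 6 (l): row=1 col=9 char='e'
After 7 (w): row=2 col=0 char='t'
After 8 (j): row=2 col=0 char='t'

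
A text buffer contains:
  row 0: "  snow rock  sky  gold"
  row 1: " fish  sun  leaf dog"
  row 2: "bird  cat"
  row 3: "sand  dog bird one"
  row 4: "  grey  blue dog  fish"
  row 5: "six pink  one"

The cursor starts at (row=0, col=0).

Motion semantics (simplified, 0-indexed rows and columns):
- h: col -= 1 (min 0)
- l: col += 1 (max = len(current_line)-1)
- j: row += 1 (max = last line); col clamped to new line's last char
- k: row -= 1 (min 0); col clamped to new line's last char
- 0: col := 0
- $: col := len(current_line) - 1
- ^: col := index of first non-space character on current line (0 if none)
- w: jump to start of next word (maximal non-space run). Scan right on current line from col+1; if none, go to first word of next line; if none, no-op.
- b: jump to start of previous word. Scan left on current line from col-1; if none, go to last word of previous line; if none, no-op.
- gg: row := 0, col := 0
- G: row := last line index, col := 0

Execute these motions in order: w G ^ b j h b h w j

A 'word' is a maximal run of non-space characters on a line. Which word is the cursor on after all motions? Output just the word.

After 1 (w): row=0 col=2 char='s'
After 2 (G): row=5 col=0 char='s'
After 3 (^): row=5 col=0 char='s'
After 4 (b): row=4 col=18 char='f'
After 5 (j): row=5 col=12 char='e'
After 6 (h): row=5 col=11 char='n'
After 7 (b): row=5 col=10 char='o'
After 8 (h): row=5 col=9 char='_'
After 9 (w): row=5 col=10 char='o'
After 10 (j): row=5 col=10 char='o'

Answer: one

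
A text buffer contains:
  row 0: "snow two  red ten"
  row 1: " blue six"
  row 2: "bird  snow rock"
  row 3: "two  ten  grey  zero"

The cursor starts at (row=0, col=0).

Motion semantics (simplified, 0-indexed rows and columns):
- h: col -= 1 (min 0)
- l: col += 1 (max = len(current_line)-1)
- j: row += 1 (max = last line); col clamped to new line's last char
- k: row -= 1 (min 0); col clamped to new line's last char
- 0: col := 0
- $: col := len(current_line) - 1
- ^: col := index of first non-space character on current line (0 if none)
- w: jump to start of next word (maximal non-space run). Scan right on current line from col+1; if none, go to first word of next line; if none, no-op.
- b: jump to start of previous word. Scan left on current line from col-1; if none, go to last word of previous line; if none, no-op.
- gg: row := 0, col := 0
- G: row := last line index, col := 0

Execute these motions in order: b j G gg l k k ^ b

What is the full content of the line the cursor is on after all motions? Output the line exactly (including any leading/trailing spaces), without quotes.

Answer: snow two  red ten

Derivation:
After 1 (b): row=0 col=0 char='s'
After 2 (j): row=1 col=0 char='_'
After 3 (G): row=3 col=0 char='t'
After 4 (gg): row=0 col=0 char='s'
After 5 (l): row=0 col=1 char='n'
After 6 (k): row=0 col=1 char='n'
After 7 (k): row=0 col=1 char='n'
After 8 (^): row=0 col=0 char='s'
After 9 (b): row=0 col=0 char='s'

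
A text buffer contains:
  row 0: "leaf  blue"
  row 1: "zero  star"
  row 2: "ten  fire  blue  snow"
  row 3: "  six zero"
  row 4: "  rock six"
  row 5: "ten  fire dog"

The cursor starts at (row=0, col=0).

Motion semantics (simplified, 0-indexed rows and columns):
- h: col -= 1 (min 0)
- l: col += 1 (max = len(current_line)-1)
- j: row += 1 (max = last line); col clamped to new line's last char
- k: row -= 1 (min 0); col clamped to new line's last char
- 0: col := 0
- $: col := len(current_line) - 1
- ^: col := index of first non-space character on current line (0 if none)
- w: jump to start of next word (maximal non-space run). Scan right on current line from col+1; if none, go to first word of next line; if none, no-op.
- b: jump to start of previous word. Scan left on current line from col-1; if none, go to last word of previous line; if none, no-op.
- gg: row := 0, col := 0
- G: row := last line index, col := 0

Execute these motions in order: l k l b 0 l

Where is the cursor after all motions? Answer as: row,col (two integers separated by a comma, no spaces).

After 1 (l): row=0 col=1 char='e'
After 2 (k): row=0 col=1 char='e'
After 3 (l): row=0 col=2 char='a'
After 4 (b): row=0 col=0 char='l'
After 5 (0): row=0 col=0 char='l'
After 6 (l): row=0 col=1 char='e'

Answer: 0,1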